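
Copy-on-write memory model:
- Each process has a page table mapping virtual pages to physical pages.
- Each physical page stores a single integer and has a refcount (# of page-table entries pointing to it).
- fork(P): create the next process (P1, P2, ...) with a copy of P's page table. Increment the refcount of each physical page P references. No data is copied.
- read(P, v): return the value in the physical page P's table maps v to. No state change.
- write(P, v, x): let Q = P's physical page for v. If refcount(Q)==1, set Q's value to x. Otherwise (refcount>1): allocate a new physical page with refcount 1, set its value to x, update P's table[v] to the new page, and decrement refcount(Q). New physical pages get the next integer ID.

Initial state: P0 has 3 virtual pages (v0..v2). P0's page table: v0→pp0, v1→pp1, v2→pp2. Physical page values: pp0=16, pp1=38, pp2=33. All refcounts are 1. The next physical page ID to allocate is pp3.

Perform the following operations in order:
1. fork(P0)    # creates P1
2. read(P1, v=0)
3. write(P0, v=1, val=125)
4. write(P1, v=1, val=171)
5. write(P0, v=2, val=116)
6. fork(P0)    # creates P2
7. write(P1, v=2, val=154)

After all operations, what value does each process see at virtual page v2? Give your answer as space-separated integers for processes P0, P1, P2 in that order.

Op 1: fork(P0) -> P1. 3 ppages; refcounts: pp0:2 pp1:2 pp2:2
Op 2: read(P1, v0) -> 16. No state change.
Op 3: write(P0, v1, 125). refcount(pp1)=2>1 -> COPY to pp3. 4 ppages; refcounts: pp0:2 pp1:1 pp2:2 pp3:1
Op 4: write(P1, v1, 171). refcount(pp1)=1 -> write in place. 4 ppages; refcounts: pp0:2 pp1:1 pp2:2 pp3:1
Op 5: write(P0, v2, 116). refcount(pp2)=2>1 -> COPY to pp4. 5 ppages; refcounts: pp0:2 pp1:1 pp2:1 pp3:1 pp4:1
Op 6: fork(P0) -> P2. 5 ppages; refcounts: pp0:3 pp1:1 pp2:1 pp3:2 pp4:2
Op 7: write(P1, v2, 154). refcount(pp2)=1 -> write in place. 5 ppages; refcounts: pp0:3 pp1:1 pp2:1 pp3:2 pp4:2
P0: v2 -> pp4 = 116
P1: v2 -> pp2 = 154
P2: v2 -> pp4 = 116

Answer: 116 154 116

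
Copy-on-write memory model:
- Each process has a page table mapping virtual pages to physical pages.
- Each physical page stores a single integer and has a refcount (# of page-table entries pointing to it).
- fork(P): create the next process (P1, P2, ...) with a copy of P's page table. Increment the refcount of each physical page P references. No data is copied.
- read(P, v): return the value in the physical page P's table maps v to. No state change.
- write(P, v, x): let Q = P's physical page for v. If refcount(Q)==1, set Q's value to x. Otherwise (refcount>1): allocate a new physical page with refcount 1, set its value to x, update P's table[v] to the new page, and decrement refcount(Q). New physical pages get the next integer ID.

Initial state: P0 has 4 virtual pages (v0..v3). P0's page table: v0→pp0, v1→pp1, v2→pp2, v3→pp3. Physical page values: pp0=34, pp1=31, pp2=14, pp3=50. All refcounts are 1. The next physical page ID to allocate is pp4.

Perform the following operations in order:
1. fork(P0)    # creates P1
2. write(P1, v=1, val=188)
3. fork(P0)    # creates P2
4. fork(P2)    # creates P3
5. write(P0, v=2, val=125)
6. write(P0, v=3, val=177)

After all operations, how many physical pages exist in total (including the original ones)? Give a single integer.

Answer: 7

Derivation:
Op 1: fork(P0) -> P1. 4 ppages; refcounts: pp0:2 pp1:2 pp2:2 pp3:2
Op 2: write(P1, v1, 188). refcount(pp1)=2>1 -> COPY to pp4. 5 ppages; refcounts: pp0:2 pp1:1 pp2:2 pp3:2 pp4:1
Op 3: fork(P0) -> P2. 5 ppages; refcounts: pp0:3 pp1:2 pp2:3 pp3:3 pp4:1
Op 4: fork(P2) -> P3. 5 ppages; refcounts: pp0:4 pp1:3 pp2:4 pp3:4 pp4:1
Op 5: write(P0, v2, 125). refcount(pp2)=4>1 -> COPY to pp5. 6 ppages; refcounts: pp0:4 pp1:3 pp2:3 pp3:4 pp4:1 pp5:1
Op 6: write(P0, v3, 177). refcount(pp3)=4>1 -> COPY to pp6. 7 ppages; refcounts: pp0:4 pp1:3 pp2:3 pp3:3 pp4:1 pp5:1 pp6:1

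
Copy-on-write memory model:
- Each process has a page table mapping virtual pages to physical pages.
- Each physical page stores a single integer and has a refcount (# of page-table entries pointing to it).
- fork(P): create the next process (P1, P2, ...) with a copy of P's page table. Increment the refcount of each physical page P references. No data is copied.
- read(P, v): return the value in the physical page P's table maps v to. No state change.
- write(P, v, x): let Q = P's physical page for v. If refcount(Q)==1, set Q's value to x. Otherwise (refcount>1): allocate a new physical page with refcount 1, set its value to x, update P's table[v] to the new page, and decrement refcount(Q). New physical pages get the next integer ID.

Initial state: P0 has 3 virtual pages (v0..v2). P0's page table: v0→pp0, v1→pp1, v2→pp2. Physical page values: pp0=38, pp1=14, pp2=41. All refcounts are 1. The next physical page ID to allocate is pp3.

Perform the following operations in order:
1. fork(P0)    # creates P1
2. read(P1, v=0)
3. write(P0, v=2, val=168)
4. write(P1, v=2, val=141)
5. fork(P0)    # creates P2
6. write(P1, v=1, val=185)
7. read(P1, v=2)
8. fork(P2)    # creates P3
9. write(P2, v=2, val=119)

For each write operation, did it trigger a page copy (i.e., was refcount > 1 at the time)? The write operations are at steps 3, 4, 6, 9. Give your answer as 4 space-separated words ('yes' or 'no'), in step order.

Op 1: fork(P0) -> P1. 3 ppages; refcounts: pp0:2 pp1:2 pp2:2
Op 2: read(P1, v0) -> 38. No state change.
Op 3: write(P0, v2, 168). refcount(pp2)=2>1 -> COPY to pp3. 4 ppages; refcounts: pp0:2 pp1:2 pp2:1 pp3:1
Op 4: write(P1, v2, 141). refcount(pp2)=1 -> write in place. 4 ppages; refcounts: pp0:2 pp1:2 pp2:1 pp3:1
Op 5: fork(P0) -> P2. 4 ppages; refcounts: pp0:3 pp1:3 pp2:1 pp3:2
Op 6: write(P1, v1, 185). refcount(pp1)=3>1 -> COPY to pp4. 5 ppages; refcounts: pp0:3 pp1:2 pp2:1 pp3:2 pp4:1
Op 7: read(P1, v2) -> 141. No state change.
Op 8: fork(P2) -> P3. 5 ppages; refcounts: pp0:4 pp1:3 pp2:1 pp3:3 pp4:1
Op 9: write(P2, v2, 119). refcount(pp3)=3>1 -> COPY to pp5. 6 ppages; refcounts: pp0:4 pp1:3 pp2:1 pp3:2 pp4:1 pp5:1

yes no yes yes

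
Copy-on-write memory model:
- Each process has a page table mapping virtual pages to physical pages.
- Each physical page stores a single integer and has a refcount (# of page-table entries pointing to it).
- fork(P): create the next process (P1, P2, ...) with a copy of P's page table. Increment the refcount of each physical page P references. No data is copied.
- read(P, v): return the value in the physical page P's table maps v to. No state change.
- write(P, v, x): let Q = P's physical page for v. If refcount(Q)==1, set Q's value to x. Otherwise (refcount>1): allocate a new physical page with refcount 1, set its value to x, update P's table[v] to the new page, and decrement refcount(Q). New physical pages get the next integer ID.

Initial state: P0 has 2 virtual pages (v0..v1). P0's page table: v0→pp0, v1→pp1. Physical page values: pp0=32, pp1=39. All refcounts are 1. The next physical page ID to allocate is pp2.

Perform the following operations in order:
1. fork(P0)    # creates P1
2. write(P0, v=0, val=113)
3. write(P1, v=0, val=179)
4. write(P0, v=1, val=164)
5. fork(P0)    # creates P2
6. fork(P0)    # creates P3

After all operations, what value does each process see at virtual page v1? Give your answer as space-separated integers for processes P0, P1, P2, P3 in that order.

Op 1: fork(P0) -> P1. 2 ppages; refcounts: pp0:2 pp1:2
Op 2: write(P0, v0, 113). refcount(pp0)=2>1 -> COPY to pp2. 3 ppages; refcounts: pp0:1 pp1:2 pp2:1
Op 3: write(P1, v0, 179). refcount(pp0)=1 -> write in place. 3 ppages; refcounts: pp0:1 pp1:2 pp2:1
Op 4: write(P0, v1, 164). refcount(pp1)=2>1 -> COPY to pp3. 4 ppages; refcounts: pp0:1 pp1:1 pp2:1 pp3:1
Op 5: fork(P0) -> P2. 4 ppages; refcounts: pp0:1 pp1:1 pp2:2 pp3:2
Op 6: fork(P0) -> P3. 4 ppages; refcounts: pp0:1 pp1:1 pp2:3 pp3:3
P0: v1 -> pp3 = 164
P1: v1 -> pp1 = 39
P2: v1 -> pp3 = 164
P3: v1 -> pp3 = 164

Answer: 164 39 164 164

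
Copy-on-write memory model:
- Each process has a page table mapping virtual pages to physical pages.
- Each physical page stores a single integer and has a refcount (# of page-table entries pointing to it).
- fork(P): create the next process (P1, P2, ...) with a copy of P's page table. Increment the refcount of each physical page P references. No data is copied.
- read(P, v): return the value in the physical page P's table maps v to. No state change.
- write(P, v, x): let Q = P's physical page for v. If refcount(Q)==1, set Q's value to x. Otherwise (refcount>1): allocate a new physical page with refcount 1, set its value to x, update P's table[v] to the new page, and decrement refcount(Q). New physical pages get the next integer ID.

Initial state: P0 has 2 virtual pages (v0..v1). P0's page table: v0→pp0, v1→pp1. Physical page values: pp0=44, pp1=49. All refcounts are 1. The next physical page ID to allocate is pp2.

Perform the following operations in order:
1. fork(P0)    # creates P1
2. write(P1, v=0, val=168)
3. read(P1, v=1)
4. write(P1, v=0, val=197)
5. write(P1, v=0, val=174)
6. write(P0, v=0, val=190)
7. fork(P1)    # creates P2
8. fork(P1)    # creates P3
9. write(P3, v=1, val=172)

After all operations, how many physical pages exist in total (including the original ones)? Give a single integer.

Op 1: fork(P0) -> P1. 2 ppages; refcounts: pp0:2 pp1:2
Op 2: write(P1, v0, 168). refcount(pp0)=2>1 -> COPY to pp2. 3 ppages; refcounts: pp0:1 pp1:2 pp2:1
Op 3: read(P1, v1) -> 49. No state change.
Op 4: write(P1, v0, 197). refcount(pp2)=1 -> write in place. 3 ppages; refcounts: pp0:1 pp1:2 pp2:1
Op 5: write(P1, v0, 174). refcount(pp2)=1 -> write in place. 3 ppages; refcounts: pp0:1 pp1:2 pp2:1
Op 6: write(P0, v0, 190). refcount(pp0)=1 -> write in place. 3 ppages; refcounts: pp0:1 pp1:2 pp2:1
Op 7: fork(P1) -> P2. 3 ppages; refcounts: pp0:1 pp1:3 pp2:2
Op 8: fork(P1) -> P3. 3 ppages; refcounts: pp0:1 pp1:4 pp2:3
Op 9: write(P3, v1, 172). refcount(pp1)=4>1 -> COPY to pp3. 4 ppages; refcounts: pp0:1 pp1:3 pp2:3 pp3:1

Answer: 4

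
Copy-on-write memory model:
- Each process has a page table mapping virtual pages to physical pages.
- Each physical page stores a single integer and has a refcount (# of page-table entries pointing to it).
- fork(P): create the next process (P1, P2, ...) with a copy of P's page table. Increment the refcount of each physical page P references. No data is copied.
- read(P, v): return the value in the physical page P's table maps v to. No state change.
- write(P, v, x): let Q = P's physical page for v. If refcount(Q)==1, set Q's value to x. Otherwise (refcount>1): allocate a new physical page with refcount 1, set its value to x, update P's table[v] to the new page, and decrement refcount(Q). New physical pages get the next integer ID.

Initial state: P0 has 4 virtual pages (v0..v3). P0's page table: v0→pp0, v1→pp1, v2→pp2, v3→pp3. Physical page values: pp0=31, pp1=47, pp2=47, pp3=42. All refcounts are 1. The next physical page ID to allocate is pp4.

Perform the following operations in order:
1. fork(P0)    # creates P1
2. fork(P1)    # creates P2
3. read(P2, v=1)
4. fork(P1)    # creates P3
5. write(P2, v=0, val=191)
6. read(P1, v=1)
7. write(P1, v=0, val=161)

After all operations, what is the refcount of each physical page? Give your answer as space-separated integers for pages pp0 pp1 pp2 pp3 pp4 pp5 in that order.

Op 1: fork(P0) -> P1. 4 ppages; refcounts: pp0:2 pp1:2 pp2:2 pp3:2
Op 2: fork(P1) -> P2. 4 ppages; refcounts: pp0:3 pp1:3 pp2:3 pp3:3
Op 3: read(P2, v1) -> 47. No state change.
Op 4: fork(P1) -> P3. 4 ppages; refcounts: pp0:4 pp1:4 pp2:4 pp3:4
Op 5: write(P2, v0, 191). refcount(pp0)=4>1 -> COPY to pp4. 5 ppages; refcounts: pp0:3 pp1:4 pp2:4 pp3:4 pp4:1
Op 6: read(P1, v1) -> 47. No state change.
Op 7: write(P1, v0, 161). refcount(pp0)=3>1 -> COPY to pp5. 6 ppages; refcounts: pp0:2 pp1:4 pp2:4 pp3:4 pp4:1 pp5:1

Answer: 2 4 4 4 1 1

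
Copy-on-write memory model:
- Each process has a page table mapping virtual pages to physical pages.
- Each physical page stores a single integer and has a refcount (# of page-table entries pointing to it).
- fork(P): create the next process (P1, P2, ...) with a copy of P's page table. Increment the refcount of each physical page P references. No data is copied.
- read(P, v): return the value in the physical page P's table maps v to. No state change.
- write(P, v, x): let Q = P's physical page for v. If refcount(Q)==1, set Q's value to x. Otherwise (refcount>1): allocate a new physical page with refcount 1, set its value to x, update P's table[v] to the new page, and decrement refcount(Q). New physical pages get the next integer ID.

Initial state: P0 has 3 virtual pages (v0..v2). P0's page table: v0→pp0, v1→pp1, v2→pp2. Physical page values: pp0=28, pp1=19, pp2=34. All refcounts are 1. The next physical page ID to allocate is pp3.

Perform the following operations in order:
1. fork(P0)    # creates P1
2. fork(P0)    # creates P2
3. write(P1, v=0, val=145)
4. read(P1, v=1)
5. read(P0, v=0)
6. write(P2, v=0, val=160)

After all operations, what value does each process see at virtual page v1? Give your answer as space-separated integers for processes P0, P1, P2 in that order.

Answer: 19 19 19

Derivation:
Op 1: fork(P0) -> P1. 3 ppages; refcounts: pp0:2 pp1:2 pp2:2
Op 2: fork(P0) -> P2. 3 ppages; refcounts: pp0:3 pp1:3 pp2:3
Op 3: write(P1, v0, 145). refcount(pp0)=3>1 -> COPY to pp3. 4 ppages; refcounts: pp0:2 pp1:3 pp2:3 pp3:1
Op 4: read(P1, v1) -> 19. No state change.
Op 5: read(P0, v0) -> 28. No state change.
Op 6: write(P2, v0, 160). refcount(pp0)=2>1 -> COPY to pp4. 5 ppages; refcounts: pp0:1 pp1:3 pp2:3 pp3:1 pp4:1
P0: v1 -> pp1 = 19
P1: v1 -> pp1 = 19
P2: v1 -> pp1 = 19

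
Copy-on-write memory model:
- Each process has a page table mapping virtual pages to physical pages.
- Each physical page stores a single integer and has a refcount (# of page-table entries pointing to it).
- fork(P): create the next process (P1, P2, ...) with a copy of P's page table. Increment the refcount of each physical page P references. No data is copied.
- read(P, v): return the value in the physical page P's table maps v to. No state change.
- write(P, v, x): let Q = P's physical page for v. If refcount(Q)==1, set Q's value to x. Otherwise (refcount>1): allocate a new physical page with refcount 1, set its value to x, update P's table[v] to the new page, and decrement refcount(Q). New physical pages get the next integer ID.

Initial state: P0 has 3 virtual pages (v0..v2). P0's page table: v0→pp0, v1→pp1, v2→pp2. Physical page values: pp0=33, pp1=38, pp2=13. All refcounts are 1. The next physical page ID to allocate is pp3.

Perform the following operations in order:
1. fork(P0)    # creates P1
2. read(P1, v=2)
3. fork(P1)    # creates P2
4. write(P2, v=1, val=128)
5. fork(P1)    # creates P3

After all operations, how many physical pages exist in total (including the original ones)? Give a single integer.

Op 1: fork(P0) -> P1. 3 ppages; refcounts: pp0:2 pp1:2 pp2:2
Op 2: read(P1, v2) -> 13. No state change.
Op 3: fork(P1) -> P2. 3 ppages; refcounts: pp0:3 pp1:3 pp2:3
Op 4: write(P2, v1, 128). refcount(pp1)=3>1 -> COPY to pp3. 4 ppages; refcounts: pp0:3 pp1:2 pp2:3 pp3:1
Op 5: fork(P1) -> P3. 4 ppages; refcounts: pp0:4 pp1:3 pp2:4 pp3:1

Answer: 4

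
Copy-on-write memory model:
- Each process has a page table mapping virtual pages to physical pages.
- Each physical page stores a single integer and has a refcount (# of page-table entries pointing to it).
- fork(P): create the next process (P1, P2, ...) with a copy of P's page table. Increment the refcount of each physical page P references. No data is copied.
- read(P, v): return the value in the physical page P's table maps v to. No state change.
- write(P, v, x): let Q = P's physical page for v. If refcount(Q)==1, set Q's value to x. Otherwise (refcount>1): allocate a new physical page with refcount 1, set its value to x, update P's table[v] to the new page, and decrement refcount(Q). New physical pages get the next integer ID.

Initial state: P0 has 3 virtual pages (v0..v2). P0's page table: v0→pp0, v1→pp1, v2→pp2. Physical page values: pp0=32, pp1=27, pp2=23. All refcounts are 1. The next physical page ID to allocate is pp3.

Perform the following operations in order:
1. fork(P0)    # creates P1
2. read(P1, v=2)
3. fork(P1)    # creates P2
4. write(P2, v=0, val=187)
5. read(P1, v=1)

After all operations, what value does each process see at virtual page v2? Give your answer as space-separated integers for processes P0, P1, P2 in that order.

Op 1: fork(P0) -> P1. 3 ppages; refcounts: pp0:2 pp1:2 pp2:2
Op 2: read(P1, v2) -> 23. No state change.
Op 3: fork(P1) -> P2. 3 ppages; refcounts: pp0:3 pp1:3 pp2:3
Op 4: write(P2, v0, 187). refcount(pp0)=3>1 -> COPY to pp3. 4 ppages; refcounts: pp0:2 pp1:3 pp2:3 pp3:1
Op 5: read(P1, v1) -> 27. No state change.
P0: v2 -> pp2 = 23
P1: v2 -> pp2 = 23
P2: v2 -> pp2 = 23

Answer: 23 23 23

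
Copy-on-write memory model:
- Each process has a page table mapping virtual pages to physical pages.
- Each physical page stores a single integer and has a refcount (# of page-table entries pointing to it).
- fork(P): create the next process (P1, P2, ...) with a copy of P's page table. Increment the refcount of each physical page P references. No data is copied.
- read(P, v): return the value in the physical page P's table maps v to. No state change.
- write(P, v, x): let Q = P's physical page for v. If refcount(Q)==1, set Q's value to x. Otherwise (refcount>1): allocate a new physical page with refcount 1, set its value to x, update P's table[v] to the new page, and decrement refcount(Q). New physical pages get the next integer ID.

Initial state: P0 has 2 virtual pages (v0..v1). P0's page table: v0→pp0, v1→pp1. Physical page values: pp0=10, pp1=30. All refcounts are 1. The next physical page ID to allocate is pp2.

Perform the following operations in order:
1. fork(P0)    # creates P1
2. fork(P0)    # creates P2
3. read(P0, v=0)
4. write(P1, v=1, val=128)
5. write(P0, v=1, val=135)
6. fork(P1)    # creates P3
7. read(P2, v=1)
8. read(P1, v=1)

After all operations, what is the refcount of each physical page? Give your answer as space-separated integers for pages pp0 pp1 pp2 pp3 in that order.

Answer: 4 1 2 1

Derivation:
Op 1: fork(P0) -> P1. 2 ppages; refcounts: pp0:2 pp1:2
Op 2: fork(P0) -> P2. 2 ppages; refcounts: pp0:3 pp1:3
Op 3: read(P0, v0) -> 10. No state change.
Op 4: write(P1, v1, 128). refcount(pp1)=3>1 -> COPY to pp2. 3 ppages; refcounts: pp0:3 pp1:2 pp2:1
Op 5: write(P0, v1, 135). refcount(pp1)=2>1 -> COPY to pp3. 4 ppages; refcounts: pp0:3 pp1:1 pp2:1 pp3:1
Op 6: fork(P1) -> P3. 4 ppages; refcounts: pp0:4 pp1:1 pp2:2 pp3:1
Op 7: read(P2, v1) -> 30. No state change.
Op 8: read(P1, v1) -> 128. No state change.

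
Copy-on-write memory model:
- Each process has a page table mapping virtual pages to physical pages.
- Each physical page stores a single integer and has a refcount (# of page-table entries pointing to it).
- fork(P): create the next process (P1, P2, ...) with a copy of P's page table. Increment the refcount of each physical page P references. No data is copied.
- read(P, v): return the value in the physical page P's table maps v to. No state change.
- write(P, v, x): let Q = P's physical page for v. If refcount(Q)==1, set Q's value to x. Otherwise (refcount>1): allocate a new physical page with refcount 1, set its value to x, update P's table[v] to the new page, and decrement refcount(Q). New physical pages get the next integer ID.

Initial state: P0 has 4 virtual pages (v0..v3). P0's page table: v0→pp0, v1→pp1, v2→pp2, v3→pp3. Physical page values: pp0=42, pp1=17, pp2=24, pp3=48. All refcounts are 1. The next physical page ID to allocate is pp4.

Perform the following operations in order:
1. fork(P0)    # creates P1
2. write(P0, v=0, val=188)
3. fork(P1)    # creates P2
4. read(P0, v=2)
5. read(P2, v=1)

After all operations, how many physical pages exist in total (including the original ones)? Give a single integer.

Answer: 5

Derivation:
Op 1: fork(P0) -> P1. 4 ppages; refcounts: pp0:2 pp1:2 pp2:2 pp3:2
Op 2: write(P0, v0, 188). refcount(pp0)=2>1 -> COPY to pp4. 5 ppages; refcounts: pp0:1 pp1:2 pp2:2 pp3:2 pp4:1
Op 3: fork(P1) -> P2. 5 ppages; refcounts: pp0:2 pp1:3 pp2:3 pp3:3 pp4:1
Op 4: read(P0, v2) -> 24. No state change.
Op 5: read(P2, v1) -> 17. No state change.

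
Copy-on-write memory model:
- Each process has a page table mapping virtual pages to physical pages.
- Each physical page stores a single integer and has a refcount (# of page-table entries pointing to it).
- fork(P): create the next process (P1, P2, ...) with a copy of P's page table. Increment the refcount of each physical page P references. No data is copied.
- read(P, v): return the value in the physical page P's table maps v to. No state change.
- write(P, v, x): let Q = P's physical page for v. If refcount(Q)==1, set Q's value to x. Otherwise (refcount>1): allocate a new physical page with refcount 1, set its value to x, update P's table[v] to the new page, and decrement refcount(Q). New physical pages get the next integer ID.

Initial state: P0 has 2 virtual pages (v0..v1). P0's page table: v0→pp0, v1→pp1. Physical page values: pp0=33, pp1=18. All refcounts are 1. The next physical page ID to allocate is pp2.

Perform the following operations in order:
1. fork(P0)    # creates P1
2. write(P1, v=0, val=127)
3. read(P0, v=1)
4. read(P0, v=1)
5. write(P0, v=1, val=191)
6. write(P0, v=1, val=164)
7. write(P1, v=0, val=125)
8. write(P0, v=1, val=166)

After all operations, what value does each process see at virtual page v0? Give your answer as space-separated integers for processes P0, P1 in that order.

Answer: 33 125

Derivation:
Op 1: fork(P0) -> P1. 2 ppages; refcounts: pp0:2 pp1:2
Op 2: write(P1, v0, 127). refcount(pp0)=2>1 -> COPY to pp2. 3 ppages; refcounts: pp0:1 pp1:2 pp2:1
Op 3: read(P0, v1) -> 18. No state change.
Op 4: read(P0, v1) -> 18. No state change.
Op 5: write(P0, v1, 191). refcount(pp1)=2>1 -> COPY to pp3. 4 ppages; refcounts: pp0:1 pp1:1 pp2:1 pp3:1
Op 6: write(P0, v1, 164). refcount(pp3)=1 -> write in place. 4 ppages; refcounts: pp0:1 pp1:1 pp2:1 pp3:1
Op 7: write(P1, v0, 125). refcount(pp2)=1 -> write in place. 4 ppages; refcounts: pp0:1 pp1:1 pp2:1 pp3:1
Op 8: write(P0, v1, 166). refcount(pp3)=1 -> write in place. 4 ppages; refcounts: pp0:1 pp1:1 pp2:1 pp3:1
P0: v0 -> pp0 = 33
P1: v0 -> pp2 = 125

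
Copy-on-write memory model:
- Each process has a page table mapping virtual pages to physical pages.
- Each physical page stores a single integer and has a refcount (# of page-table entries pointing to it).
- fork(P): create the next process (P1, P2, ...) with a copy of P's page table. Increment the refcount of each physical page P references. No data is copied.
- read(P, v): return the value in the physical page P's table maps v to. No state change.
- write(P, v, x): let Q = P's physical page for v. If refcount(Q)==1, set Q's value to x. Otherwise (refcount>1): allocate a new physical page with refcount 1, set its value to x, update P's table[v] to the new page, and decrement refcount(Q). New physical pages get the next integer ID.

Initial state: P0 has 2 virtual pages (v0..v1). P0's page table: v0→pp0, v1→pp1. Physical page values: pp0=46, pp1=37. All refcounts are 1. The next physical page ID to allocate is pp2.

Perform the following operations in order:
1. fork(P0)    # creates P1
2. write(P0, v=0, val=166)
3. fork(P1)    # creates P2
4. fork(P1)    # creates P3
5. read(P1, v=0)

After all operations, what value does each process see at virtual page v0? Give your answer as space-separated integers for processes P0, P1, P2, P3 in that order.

Op 1: fork(P0) -> P1. 2 ppages; refcounts: pp0:2 pp1:2
Op 2: write(P0, v0, 166). refcount(pp0)=2>1 -> COPY to pp2. 3 ppages; refcounts: pp0:1 pp1:2 pp2:1
Op 3: fork(P1) -> P2. 3 ppages; refcounts: pp0:2 pp1:3 pp2:1
Op 4: fork(P1) -> P3. 3 ppages; refcounts: pp0:3 pp1:4 pp2:1
Op 5: read(P1, v0) -> 46. No state change.
P0: v0 -> pp2 = 166
P1: v0 -> pp0 = 46
P2: v0 -> pp0 = 46
P3: v0 -> pp0 = 46

Answer: 166 46 46 46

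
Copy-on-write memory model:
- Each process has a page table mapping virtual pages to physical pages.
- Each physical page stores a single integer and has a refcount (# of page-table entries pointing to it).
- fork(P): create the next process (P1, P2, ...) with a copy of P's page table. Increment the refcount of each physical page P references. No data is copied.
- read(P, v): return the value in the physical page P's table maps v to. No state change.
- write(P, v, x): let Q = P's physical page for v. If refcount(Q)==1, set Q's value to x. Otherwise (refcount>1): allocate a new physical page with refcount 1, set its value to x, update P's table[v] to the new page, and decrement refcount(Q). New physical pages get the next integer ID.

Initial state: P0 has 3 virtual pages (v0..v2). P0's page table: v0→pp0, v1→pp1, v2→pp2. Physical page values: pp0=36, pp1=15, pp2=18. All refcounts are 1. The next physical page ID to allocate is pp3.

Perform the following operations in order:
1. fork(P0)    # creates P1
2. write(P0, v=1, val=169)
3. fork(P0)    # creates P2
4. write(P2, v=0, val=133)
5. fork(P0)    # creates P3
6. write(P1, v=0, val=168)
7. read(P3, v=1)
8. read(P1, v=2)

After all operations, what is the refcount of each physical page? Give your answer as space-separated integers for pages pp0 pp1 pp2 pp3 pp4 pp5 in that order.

Op 1: fork(P0) -> P1. 3 ppages; refcounts: pp0:2 pp1:2 pp2:2
Op 2: write(P0, v1, 169). refcount(pp1)=2>1 -> COPY to pp3. 4 ppages; refcounts: pp0:2 pp1:1 pp2:2 pp3:1
Op 3: fork(P0) -> P2. 4 ppages; refcounts: pp0:3 pp1:1 pp2:3 pp3:2
Op 4: write(P2, v0, 133). refcount(pp0)=3>1 -> COPY to pp4. 5 ppages; refcounts: pp0:2 pp1:1 pp2:3 pp3:2 pp4:1
Op 5: fork(P0) -> P3. 5 ppages; refcounts: pp0:3 pp1:1 pp2:4 pp3:3 pp4:1
Op 6: write(P1, v0, 168). refcount(pp0)=3>1 -> COPY to pp5. 6 ppages; refcounts: pp0:2 pp1:1 pp2:4 pp3:3 pp4:1 pp5:1
Op 7: read(P3, v1) -> 169. No state change.
Op 8: read(P1, v2) -> 18. No state change.

Answer: 2 1 4 3 1 1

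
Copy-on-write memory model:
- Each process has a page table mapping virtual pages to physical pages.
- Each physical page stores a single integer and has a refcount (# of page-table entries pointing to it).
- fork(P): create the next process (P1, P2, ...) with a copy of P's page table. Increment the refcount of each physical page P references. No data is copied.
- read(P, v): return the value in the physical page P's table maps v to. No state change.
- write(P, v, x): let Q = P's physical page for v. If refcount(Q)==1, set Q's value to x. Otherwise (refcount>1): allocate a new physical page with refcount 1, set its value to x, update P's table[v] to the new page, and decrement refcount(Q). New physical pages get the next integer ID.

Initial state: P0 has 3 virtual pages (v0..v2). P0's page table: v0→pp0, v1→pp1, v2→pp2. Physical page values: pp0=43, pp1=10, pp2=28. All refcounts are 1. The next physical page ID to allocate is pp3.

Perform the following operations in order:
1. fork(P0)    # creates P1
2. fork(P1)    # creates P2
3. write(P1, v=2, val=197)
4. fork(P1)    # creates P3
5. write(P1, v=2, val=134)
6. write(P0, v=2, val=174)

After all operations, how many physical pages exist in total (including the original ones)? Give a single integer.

Answer: 6

Derivation:
Op 1: fork(P0) -> P1. 3 ppages; refcounts: pp0:2 pp1:2 pp2:2
Op 2: fork(P1) -> P2. 3 ppages; refcounts: pp0:3 pp1:3 pp2:3
Op 3: write(P1, v2, 197). refcount(pp2)=3>1 -> COPY to pp3. 4 ppages; refcounts: pp0:3 pp1:3 pp2:2 pp3:1
Op 4: fork(P1) -> P3. 4 ppages; refcounts: pp0:4 pp1:4 pp2:2 pp3:2
Op 5: write(P1, v2, 134). refcount(pp3)=2>1 -> COPY to pp4. 5 ppages; refcounts: pp0:4 pp1:4 pp2:2 pp3:1 pp4:1
Op 6: write(P0, v2, 174). refcount(pp2)=2>1 -> COPY to pp5. 6 ppages; refcounts: pp0:4 pp1:4 pp2:1 pp3:1 pp4:1 pp5:1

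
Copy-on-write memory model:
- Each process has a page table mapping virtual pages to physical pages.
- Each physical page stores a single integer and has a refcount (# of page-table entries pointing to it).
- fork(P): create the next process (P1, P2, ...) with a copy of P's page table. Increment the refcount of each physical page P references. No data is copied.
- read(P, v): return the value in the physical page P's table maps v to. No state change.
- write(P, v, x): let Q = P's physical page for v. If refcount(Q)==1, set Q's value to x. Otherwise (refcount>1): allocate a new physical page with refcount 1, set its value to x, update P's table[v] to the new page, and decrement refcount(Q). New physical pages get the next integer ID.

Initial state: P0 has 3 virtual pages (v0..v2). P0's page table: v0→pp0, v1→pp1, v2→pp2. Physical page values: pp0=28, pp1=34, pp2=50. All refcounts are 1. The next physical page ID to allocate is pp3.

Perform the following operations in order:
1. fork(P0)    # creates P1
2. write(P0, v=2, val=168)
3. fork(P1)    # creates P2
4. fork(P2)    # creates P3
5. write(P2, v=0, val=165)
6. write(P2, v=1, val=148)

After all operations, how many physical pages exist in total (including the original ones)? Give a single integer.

Op 1: fork(P0) -> P1. 3 ppages; refcounts: pp0:2 pp1:2 pp2:2
Op 2: write(P0, v2, 168). refcount(pp2)=2>1 -> COPY to pp3. 4 ppages; refcounts: pp0:2 pp1:2 pp2:1 pp3:1
Op 3: fork(P1) -> P2. 4 ppages; refcounts: pp0:3 pp1:3 pp2:2 pp3:1
Op 4: fork(P2) -> P3. 4 ppages; refcounts: pp0:4 pp1:4 pp2:3 pp3:1
Op 5: write(P2, v0, 165). refcount(pp0)=4>1 -> COPY to pp4. 5 ppages; refcounts: pp0:3 pp1:4 pp2:3 pp3:1 pp4:1
Op 6: write(P2, v1, 148). refcount(pp1)=4>1 -> COPY to pp5. 6 ppages; refcounts: pp0:3 pp1:3 pp2:3 pp3:1 pp4:1 pp5:1

Answer: 6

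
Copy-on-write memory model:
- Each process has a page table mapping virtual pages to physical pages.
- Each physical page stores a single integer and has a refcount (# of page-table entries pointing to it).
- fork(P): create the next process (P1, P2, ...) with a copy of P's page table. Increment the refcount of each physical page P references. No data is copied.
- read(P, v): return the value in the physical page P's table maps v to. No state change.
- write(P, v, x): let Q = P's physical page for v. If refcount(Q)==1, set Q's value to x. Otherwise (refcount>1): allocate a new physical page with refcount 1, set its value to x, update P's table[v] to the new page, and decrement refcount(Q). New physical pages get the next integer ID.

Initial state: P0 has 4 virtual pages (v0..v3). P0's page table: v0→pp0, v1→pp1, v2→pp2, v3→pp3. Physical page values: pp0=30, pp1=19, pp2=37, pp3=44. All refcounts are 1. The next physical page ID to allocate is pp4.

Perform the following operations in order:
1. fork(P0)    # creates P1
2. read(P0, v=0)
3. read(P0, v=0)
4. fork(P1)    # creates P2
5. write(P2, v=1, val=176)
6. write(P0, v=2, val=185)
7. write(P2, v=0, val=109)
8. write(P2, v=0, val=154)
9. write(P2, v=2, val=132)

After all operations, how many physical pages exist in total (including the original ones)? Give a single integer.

Answer: 8

Derivation:
Op 1: fork(P0) -> P1. 4 ppages; refcounts: pp0:2 pp1:2 pp2:2 pp3:2
Op 2: read(P0, v0) -> 30. No state change.
Op 3: read(P0, v0) -> 30. No state change.
Op 4: fork(P1) -> P2. 4 ppages; refcounts: pp0:3 pp1:3 pp2:3 pp3:3
Op 5: write(P2, v1, 176). refcount(pp1)=3>1 -> COPY to pp4. 5 ppages; refcounts: pp0:3 pp1:2 pp2:3 pp3:3 pp4:1
Op 6: write(P0, v2, 185). refcount(pp2)=3>1 -> COPY to pp5. 6 ppages; refcounts: pp0:3 pp1:2 pp2:2 pp3:3 pp4:1 pp5:1
Op 7: write(P2, v0, 109). refcount(pp0)=3>1 -> COPY to pp6. 7 ppages; refcounts: pp0:2 pp1:2 pp2:2 pp3:3 pp4:1 pp5:1 pp6:1
Op 8: write(P2, v0, 154). refcount(pp6)=1 -> write in place. 7 ppages; refcounts: pp0:2 pp1:2 pp2:2 pp3:3 pp4:1 pp5:1 pp6:1
Op 9: write(P2, v2, 132). refcount(pp2)=2>1 -> COPY to pp7. 8 ppages; refcounts: pp0:2 pp1:2 pp2:1 pp3:3 pp4:1 pp5:1 pp6:1 pp7:1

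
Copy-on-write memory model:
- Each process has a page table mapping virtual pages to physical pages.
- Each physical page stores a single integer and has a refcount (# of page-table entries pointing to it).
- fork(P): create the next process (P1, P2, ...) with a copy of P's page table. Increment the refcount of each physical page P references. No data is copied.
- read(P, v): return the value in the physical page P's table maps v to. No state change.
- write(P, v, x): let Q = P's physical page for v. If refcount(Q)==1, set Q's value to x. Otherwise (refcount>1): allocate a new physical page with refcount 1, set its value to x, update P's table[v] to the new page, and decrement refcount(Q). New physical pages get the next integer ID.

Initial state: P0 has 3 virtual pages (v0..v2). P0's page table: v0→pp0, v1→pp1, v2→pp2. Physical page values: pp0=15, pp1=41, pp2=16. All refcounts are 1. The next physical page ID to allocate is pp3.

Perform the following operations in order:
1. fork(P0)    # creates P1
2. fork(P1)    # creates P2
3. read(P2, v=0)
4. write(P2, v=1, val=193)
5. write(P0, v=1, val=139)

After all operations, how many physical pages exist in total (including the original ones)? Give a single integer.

Op 1: fork(P0) -> P1. 3 ppages; refcounts: pp0:2 pp1:2 pp2:2
Op 2: fork(P1) -> P2. 3 ppages; refcounts: pp0:3 pp1:3 pp2:3
Op 3: read(P2, v0) -> 15. No state change.
Op 4: write(P2, v1, 193). refcount(pp1)=3>1 -> COPY to pp3. 4 ppages; refcounts: pp0:3 pp1:2 pp2:3 pp3:1
Op 5: write(P0, v1, 139). refcount(pp1)=2>1 -> COPY to pp4. 5 ppages; refcounts: pp0:3 pp1:1 pp2:3 pp3:1 pp4:1

Answer: 5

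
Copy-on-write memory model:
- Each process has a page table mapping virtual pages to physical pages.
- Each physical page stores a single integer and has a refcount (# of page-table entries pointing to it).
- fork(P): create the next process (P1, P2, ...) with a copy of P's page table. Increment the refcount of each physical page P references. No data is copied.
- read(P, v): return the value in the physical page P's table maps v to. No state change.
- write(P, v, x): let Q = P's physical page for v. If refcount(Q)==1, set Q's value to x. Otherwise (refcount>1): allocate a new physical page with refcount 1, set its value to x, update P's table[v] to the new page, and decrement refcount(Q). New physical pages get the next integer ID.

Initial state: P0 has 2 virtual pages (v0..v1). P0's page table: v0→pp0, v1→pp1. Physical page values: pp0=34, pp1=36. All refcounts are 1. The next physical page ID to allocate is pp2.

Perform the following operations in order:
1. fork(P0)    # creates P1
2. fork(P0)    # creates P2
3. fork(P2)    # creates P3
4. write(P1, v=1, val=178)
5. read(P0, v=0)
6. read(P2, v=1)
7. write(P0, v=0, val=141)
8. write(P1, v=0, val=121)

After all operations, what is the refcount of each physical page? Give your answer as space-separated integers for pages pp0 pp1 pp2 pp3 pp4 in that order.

Op 1: fork(P0) -> P1. 2 ppages; refcounts: pp0:2 pp1:2
Op 2: fork(P0) -> P2. 2 ppages; refcounts: pp0:3 pp1:3
Op 3: fork(P2) -> P3. 2 ppages; refcounts: pp0:4 pp1:4
Op 4: write(P1, v1, 178). refcount(pp1)=4>1 -> COPY to pp2. 3 ppages; refcounts: pp0:4 pp1:3 pp2:1
Op 5: read(P0, v0) -> 34. No state change.
Op 6: read(P2, v1) -> 36. No state change.
Op 7: write(P0, v0, 141). refcount(pp0)=4>1 -> COPY to pp3. 4 ppages; refcounts: pp0:3 pp1:3 pp2:1 pp3:1
Op 8: write(P1, v0, 121). refcount(pp0)=3>1 -> COPY to pp4. 5 ppages; refcounts: pp0:2 pp1:3 pp2:1 pp3:1 pp4:1

Answer: 2 3 1 1 1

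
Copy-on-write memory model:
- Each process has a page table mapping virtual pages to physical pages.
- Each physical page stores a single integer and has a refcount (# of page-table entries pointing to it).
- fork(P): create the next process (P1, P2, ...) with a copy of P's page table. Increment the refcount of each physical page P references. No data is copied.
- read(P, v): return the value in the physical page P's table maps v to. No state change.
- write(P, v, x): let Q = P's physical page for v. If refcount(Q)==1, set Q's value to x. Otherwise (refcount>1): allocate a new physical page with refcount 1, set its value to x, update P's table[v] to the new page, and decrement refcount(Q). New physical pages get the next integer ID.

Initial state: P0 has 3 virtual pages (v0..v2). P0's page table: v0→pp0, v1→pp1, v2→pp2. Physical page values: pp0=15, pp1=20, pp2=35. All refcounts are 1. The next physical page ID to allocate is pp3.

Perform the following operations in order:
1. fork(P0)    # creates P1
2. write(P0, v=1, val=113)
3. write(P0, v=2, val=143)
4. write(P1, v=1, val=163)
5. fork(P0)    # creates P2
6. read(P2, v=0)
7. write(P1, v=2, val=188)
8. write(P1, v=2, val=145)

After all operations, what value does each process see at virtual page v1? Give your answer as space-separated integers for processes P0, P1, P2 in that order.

Op 1: fork(P0) -> P1. 3 ppages; refcounts: pp0:2 pp1:2 pp2:2
Op 2: write(P0, v1, 113). refcount(pp1)=2>1 -> COPY to pp3. 4 ppages; refcounts: pp0:2 pp1:1 pp2:2 pp3:1
Op 3: write(P0, v2, 143). refcount(pp2)=2>1 -> COPY to pp4. 5 ppages; refcounts: pp0:2 pp1:1 pp2:1 pp3:1 pp4:1
Op 4: write(P1, v1, 163). refcount(pp1)=1 -> write in place. 5 ppages; refcounts: pp0:2 pp1:1 pp2:1 pp3:1 pp4:1
Op 5: fork(P0) -> P2. 5 ppages; refcounts: pp0:3 pp1:1 pp2:1 pp3:2 pp4:2
Op 6: read(P2, v0) -> 15. No state change.
Op 7: write(P1, v2, 188). refcount(pp2)=1 -> write in place. 5 ppages; refcounts: pp0:3 pp1:1 pp2:1 pp3:2 pp4:2
Op 8: write(P1, v2, 145). refcount(pp2)=1 -> write in place. 5 ppages; refcounts: pp0:3 pp1:1 pp2:1 pp3:2 pp4:2
P0: v1 -> pp3 = 113
P1: v1 -> pp1 = 163
P2: v1 -> pp3 = 113

Answer: 113 163 113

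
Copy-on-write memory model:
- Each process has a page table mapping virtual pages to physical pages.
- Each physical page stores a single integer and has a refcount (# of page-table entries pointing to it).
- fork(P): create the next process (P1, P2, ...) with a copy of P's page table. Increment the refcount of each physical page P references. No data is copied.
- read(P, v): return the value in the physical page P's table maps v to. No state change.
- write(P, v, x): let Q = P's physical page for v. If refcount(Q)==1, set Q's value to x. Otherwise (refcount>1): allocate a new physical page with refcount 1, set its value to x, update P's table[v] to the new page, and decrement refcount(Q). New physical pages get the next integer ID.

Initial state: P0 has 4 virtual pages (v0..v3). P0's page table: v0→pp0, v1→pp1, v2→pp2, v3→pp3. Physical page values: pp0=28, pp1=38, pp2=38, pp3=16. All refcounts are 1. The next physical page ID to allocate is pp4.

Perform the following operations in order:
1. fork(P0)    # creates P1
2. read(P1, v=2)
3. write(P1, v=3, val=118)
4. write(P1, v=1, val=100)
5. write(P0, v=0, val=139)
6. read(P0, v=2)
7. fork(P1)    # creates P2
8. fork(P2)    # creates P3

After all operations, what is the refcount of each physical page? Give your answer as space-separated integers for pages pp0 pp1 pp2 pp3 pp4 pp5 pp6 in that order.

Answer: 3 1 4 1 3 3 1

Derivation:
Op 1: fork(P0) -> P1. 4 ppages; refcounts: pp0:2 pp1:2 pp2:2 pp3:2
Op 2: read(P1, v2) -> 38. No state change.
Op 3: write(P1, v3, 118). refcount(pp3)=2>1 -> COPY to pp4. 5 ppages; refcounts: pp0:2 pp1:2 pp2:2 pp3:1 pp4:1
Op 4: write(P1, v1, 100). refcount(pp1)=2>1 -> COPY to pp5. 6 ppages; refcounts: pp0:2 pp1:1 pp2:2 pp3:1 pp4:1 pp5:1
Op 5: write(P0, v0, 139). refcount(pp0)=2>1 -> COPY to pp6. 7 ppages; refcounts: pp0:1 pp1:1 pp2:2 pp3:1 pp4:1 pp5:1 pp6:1
Op 6: read(P0, v2) -> 38. No state change.
Op 7: fork(P1) -> P2. 7 ppages; refcounts: pp0:2 pp1:1 pp2:3 pp3:1 pp4:2 pp5:2 pp6:1
Op 8: fork(P2) -> P3. 7 ppages; refcounts: pp0:3 pp1:1 pp2:4 pp3:1 pp4:3 pp5:3 pp6:1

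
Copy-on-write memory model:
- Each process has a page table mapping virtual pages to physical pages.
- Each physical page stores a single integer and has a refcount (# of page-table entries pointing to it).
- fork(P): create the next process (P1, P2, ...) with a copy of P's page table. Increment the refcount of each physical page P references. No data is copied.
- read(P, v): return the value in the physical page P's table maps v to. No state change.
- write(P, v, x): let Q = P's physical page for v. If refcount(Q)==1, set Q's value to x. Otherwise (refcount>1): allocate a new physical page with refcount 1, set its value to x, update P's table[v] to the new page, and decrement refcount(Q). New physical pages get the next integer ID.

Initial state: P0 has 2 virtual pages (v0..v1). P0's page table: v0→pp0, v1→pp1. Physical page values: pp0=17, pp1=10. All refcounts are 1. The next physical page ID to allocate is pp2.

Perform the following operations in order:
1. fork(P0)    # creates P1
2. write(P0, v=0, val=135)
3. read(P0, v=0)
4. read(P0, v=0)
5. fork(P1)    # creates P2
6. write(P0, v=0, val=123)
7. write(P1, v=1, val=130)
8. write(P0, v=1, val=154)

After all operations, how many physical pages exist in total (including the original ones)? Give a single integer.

Answer: 5

Derivation:
Op 1: fork(P0) -> P1. 2 ppages; refcounts: pp0:2 pp1:2
Op 2: write(P0, v0, 135). refcount(pp0)=2>1 -> COPY to pp2. 3 ppages; refcounts: pp0:1 pp1:2 pp2:1
Op 3: read(P0, v0) -> 135. No state change.
Op 4: read(P0, v0) -> 135. No state change.
Op 5: fork(P1) -> P2. 3 ppages; refcounts: pp0:2 pp1:3 pp2:1
Op 6: write(P0, v0, 123). refcount(pp2)=1 -> write in place. 3 ppages; refcounts: pp0:2 pp1:3 pp2:1
Op 7: write(P1, v1, 130). refcount(pp1)=3>1 -> COPY to pp3. 4 ppages; refcounts: pp0:2 pp1:2 pp2:1 pp3:1
Op 8: write(P0, v1, 154). refcount(pp1)=2>1 -> COPY to pp4. 5 ppages; refcounts: pp0:2 pp1:1 pp2:1 pp3:1 pp4:1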